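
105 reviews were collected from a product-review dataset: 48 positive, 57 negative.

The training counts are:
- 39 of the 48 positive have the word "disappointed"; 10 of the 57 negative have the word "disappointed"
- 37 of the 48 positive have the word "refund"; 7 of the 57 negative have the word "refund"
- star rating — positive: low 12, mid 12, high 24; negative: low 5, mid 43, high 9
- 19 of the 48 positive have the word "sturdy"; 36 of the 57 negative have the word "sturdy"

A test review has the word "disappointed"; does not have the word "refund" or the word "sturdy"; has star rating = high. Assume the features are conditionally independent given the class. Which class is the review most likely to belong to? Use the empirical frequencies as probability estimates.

positive: (48/105) × (39/48) × (11/48) × (24/48) × (29/48) ≈ 0.025713
negative: (57/105) × (10/57) × (50/57) × (9/57) × (21/57) ≈ 0.00485979
Highest score → positive.

positive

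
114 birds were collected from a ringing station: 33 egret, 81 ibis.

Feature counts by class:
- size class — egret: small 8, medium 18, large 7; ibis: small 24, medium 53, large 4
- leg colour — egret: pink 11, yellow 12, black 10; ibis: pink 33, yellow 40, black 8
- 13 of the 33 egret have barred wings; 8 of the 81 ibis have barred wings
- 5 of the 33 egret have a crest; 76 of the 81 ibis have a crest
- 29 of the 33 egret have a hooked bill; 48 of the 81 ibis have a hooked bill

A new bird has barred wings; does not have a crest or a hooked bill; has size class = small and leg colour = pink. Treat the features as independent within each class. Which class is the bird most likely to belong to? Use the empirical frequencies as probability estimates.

egret

egret: (33/114) × (8/33) × (11/33) × (13/33) × (28/33) × (4/33) ≈ 0.000947727
ibis: (81/114) × (24/81) × (33/81) × (8/81) × (5/81) × (33/81) ≈ 0.000213037
Highest score → egret.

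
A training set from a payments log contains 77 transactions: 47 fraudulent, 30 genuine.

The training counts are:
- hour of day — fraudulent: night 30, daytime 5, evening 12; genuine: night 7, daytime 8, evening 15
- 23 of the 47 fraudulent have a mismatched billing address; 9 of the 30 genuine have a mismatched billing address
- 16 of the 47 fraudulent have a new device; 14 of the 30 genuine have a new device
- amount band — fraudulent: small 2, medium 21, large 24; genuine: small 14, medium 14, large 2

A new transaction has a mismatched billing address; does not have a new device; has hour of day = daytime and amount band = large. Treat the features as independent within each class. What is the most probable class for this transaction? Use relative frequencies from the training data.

fraudulent: (47/77) × (5/47) × (23/47) × (31/47) × (24/47) ≈ 0.0107025
genuine: (30/77) × (8/30) × (9/30) × (16/30) × (2/30) ≈ 0.00110823
Highest score → fraudulent.

fraudulent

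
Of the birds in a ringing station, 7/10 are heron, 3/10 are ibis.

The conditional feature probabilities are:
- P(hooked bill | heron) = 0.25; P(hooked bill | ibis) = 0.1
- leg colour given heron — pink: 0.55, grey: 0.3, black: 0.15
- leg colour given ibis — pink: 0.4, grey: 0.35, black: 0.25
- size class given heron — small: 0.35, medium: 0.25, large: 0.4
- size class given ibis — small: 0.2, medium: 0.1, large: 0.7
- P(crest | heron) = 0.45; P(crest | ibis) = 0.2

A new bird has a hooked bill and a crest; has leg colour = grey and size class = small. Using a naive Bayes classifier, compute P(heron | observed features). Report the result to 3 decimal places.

0.952

heron: 0.7 × 0.25 × 0.3 × 0.35 × 0.45 = 0.00826875
ibis: 0.3 × 0.1 × 0.35 × 0.2 × 0.2 = 0.00042
P(heron | x) = 0.00826875 / 0.00868875 ≈ 0.952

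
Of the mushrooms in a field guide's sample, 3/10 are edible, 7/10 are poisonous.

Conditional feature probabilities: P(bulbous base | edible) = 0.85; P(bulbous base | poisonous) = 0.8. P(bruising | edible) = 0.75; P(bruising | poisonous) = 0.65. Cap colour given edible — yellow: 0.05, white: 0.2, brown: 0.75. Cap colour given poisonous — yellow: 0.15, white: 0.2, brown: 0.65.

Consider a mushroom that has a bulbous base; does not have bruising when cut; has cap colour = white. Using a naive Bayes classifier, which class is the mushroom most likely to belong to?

edible: 0.3 × 0.85 × (1−0.75) × 0.2 = 0.01275
poisonous: 0.7 × 0.8 × (1−0.65) × 0.2 = 0.0392
Highest score → poisonous.

poisonous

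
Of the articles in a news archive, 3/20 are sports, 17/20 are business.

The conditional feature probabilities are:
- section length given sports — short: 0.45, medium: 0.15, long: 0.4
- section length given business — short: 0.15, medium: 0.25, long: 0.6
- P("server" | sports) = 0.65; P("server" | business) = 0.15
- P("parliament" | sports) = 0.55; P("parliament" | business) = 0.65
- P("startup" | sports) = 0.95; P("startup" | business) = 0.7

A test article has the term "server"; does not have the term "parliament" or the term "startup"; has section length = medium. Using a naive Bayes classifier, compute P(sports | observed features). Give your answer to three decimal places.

sports: 0.15 × 0.15 × 0.65 × (1−0.55) × (1−0.95) = 0.0003290625
business: 0.85 × 0.25 × 0.15 × (1−0.65) × (1−0.7) = 0.003346875
P(sports | x) = 0.0003290625 / 0.0036759375 ≈ 0.090

0.090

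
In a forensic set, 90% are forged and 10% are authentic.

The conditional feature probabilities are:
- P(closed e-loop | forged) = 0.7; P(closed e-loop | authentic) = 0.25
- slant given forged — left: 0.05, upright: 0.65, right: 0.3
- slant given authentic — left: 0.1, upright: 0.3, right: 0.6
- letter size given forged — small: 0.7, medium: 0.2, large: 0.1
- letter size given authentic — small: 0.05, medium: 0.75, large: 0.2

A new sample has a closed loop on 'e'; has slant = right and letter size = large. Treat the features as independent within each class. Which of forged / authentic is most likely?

forged

forged: 0.9 × 0.7 × 0.3 × 0.1 = 0.0189
authentic: 0.1 × 0.25 × 0.6 × 0.2 = 0.003
Highest score → forged.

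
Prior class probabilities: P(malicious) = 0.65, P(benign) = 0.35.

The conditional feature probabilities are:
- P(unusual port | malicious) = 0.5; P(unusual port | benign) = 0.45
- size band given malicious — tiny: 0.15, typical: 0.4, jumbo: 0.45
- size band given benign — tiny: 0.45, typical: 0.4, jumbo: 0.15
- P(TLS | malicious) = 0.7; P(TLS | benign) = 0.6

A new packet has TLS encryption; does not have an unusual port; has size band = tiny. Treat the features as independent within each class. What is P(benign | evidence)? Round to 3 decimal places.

malicious: 0.65 × (1−0.5) × 0.15 × 0.7 = 0.034125
benign: 0.35 × (1−0.45) × 0.45 × 0.6 = 0.051975
P(benign | x) = 0.051975 / 0.0861 ≈ 0.604

0.604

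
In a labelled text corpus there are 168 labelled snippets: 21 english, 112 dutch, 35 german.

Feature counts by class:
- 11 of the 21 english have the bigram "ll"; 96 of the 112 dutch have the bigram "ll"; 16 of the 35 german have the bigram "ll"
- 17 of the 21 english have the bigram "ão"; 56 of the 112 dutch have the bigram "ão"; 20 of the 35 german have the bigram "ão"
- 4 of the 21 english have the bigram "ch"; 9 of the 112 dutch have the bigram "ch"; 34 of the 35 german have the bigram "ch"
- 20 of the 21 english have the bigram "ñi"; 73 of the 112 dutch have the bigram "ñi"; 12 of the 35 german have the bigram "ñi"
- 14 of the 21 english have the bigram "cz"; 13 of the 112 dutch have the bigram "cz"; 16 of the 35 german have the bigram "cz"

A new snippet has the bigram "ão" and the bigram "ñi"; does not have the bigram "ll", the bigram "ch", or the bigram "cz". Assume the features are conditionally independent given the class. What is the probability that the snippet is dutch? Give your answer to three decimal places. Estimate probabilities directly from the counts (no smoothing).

english: (21/168) × (10/21) × (17/21) × (17/21) × (20/21) × (7/21) ≈ 0.0123834
dutch: (112/168) × (16/112) × (56/112) × (103/112) × (73/112) × (99/112) ≈ 0.0252303
german: (35/168) × (19/35) × (20/35) × (1/35) × (12/35) × (19/35) ≈ 0.000343666
P(dutch | x) = 0.0252303 / 0.037957366 ≈ 0.665

0.665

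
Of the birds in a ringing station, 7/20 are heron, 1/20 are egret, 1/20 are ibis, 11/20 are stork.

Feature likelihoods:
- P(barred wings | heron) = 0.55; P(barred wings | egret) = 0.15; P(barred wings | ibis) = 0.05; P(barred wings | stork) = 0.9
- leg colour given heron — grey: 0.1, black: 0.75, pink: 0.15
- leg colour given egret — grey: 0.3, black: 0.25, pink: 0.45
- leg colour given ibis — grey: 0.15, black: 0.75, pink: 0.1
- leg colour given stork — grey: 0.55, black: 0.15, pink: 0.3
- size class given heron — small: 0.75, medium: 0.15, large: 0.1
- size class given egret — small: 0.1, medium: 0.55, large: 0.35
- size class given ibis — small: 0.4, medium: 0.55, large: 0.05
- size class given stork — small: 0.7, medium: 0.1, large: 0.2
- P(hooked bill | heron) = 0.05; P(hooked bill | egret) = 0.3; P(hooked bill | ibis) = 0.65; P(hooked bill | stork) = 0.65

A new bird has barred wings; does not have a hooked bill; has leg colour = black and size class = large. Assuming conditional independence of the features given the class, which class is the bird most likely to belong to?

heron

heron: 0.35 × 0.55 × 0.75 × 0.1 × (1−0.05) = 0.013715625
egret: 0.05 × 0.15 × 0.25 × 0.35 × (1−0.3) = 0.000459375
ibis: 0.05 × 0.05 × 0.75 × 0.05 × (1−0.65) = 0.0000328125
stork: 0.55 × 0.9 × 0.15 × 0.2 × (1−0.65) = 0.0051975
Highest score → heron.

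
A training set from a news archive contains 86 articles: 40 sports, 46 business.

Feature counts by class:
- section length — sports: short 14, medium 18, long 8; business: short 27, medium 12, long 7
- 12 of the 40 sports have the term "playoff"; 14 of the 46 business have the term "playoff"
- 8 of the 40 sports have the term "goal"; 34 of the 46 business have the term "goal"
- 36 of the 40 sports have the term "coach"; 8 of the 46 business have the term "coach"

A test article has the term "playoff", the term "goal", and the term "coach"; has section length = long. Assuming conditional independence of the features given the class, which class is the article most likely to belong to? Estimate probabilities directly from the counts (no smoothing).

sports: (40/86) × (8/40) × (12/40) × (8/40) × (36/40) ≈ 0.00502326
business: (46/86) × (7/46) × (14/46) × (34/46) × (8/46) ≈ 0.00318437
Highest score → sports.

sports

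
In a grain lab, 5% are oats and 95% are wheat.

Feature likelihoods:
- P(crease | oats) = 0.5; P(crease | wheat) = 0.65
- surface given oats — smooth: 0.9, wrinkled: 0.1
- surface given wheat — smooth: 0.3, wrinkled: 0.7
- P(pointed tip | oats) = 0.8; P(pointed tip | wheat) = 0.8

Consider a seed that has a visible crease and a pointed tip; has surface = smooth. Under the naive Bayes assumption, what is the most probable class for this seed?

wheat

oats: 0.05 × 0.5 × 0.9 × 0.8 = 0.018
wheat: 0.95 × 0.65 × 0.3 × 0.8 = 0.1482
Highest score → wheat.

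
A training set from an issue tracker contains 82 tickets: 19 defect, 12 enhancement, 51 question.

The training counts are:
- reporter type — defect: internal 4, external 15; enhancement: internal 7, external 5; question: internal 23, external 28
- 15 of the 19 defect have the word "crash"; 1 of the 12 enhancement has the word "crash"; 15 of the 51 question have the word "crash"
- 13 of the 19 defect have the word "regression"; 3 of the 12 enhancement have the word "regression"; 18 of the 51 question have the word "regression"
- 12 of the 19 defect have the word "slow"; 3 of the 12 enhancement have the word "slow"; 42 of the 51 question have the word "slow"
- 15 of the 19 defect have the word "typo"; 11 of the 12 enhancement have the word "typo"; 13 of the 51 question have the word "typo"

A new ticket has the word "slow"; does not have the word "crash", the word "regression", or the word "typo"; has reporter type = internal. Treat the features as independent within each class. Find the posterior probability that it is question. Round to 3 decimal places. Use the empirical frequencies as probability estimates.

0.979

defect: (19/82) × (4/19) × (4/19) × (6/19) × (12/19) × (4/19) ≈ 0.000431205
enhancement: (12/82) × (7/12) × (11/12) × (9/12) × (3/12) × (1/12) ≈ 0.00122269
question: (51/82) × (23/51) × (36/51) × (33/51) × (42/51) × (38/51) ≈ 0.0786109
P(question | x) = 0.0786109 / 0.080264795 ≈ 0.979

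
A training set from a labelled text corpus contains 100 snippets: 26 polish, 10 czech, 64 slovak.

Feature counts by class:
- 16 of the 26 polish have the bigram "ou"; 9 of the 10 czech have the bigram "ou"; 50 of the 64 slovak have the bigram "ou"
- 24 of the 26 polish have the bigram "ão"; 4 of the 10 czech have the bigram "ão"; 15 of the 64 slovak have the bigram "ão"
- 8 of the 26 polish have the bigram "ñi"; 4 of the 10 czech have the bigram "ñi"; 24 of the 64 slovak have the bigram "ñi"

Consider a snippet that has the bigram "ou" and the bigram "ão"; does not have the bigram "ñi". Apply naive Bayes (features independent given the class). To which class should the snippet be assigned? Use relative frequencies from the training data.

polish

polish: (26/100) × (16/26) × (24/26) × (18/26) ≈ 0.102249
czech: (10/100) × (9/10) × (4/10) × (6/10) = 0.0216
slovak: (64/100) × (50/64) × (15/64) × (40/64) = 0.0732421875
Highest score → polish.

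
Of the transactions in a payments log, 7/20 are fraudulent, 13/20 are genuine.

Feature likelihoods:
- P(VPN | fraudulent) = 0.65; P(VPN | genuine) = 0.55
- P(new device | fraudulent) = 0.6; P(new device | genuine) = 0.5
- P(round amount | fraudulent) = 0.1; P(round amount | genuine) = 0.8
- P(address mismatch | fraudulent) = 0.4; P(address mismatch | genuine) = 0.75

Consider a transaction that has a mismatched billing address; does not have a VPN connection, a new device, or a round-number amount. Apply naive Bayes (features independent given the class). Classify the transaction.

genuine

fraudulent: 0.35 × (1−0.65) × (1−0.6) × (1−0.1) × 0.4 = 0.01764
genuine: 0.65 × (1−0.55) × (1−0.5) × (1−0.8) × 0.75 = 0.0219375
Highest score → genuine.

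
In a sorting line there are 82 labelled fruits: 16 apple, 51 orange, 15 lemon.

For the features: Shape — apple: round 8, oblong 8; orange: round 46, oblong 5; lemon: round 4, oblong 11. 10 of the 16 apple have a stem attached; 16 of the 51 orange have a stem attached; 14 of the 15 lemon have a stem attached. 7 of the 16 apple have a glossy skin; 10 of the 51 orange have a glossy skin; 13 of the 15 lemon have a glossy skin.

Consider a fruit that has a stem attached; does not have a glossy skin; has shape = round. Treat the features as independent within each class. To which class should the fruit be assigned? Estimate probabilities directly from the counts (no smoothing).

apple: (16/82) × (8/16) × (10/16) × (9/16) ≈ 0.0342988
orange: (51/82) × (46/51) × (16/51) × (41/51) ≈ 0.141484
lemon: (15/82) × (4/15) × (14/15) × (2/15) ≈ 0.00607046
Highest score → orange.

orange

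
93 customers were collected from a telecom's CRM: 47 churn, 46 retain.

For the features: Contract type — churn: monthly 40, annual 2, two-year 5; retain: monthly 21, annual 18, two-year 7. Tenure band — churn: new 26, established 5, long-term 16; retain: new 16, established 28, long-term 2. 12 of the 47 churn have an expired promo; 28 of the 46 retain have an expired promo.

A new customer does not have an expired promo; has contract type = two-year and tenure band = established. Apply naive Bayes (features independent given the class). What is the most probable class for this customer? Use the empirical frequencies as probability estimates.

churn: (47/93) × (5/47) × (5/47) × (35/47) ≈ 0.00425921
retain: (46/93) × (7/46) × (28/46) × (18/46) ≈ 0.0179279
Highest score → retain.

retain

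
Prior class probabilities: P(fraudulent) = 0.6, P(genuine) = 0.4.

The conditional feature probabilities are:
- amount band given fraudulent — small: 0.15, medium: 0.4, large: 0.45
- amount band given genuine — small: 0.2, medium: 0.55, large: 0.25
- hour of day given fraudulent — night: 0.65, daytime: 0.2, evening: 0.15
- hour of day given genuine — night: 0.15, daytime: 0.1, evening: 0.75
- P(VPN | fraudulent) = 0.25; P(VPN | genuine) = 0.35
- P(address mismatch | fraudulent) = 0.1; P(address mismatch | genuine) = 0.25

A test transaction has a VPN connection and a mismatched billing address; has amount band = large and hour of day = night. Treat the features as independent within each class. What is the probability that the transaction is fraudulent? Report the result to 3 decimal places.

fraudulent: 0.6 × 0.45 × 0.65 × 0.25 × 0.1 = 0.0043875
genuine: 0.4 × 0.25 × 0.15 × 0.35 × 0.25 = 0.0013125
P(fraudulent | x) = 0.0043875 / 0.0057 ≈ 0.770

0.770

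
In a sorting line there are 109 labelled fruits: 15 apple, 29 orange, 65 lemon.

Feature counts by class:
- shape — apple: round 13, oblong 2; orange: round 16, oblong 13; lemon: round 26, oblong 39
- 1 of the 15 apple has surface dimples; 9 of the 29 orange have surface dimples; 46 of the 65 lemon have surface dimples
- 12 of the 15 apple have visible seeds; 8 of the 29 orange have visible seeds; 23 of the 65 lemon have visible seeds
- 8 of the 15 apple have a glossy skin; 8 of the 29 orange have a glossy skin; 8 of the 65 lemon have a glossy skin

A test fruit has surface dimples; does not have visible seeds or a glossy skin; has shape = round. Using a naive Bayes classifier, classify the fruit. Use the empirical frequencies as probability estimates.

apple: (15/109) × (13/15) × (1/15) × (3/15) × (7/15) ≈ 0.0007421
orange: (29/109) × (16/29) × (9/29) × (21/29) × (21/29) ≈ 0.023888
lemon: (65/109) × (26/65) × (46/65) × (42/65) × (57/65) ≈ 0.0956508
Highest score → lemon.

lemon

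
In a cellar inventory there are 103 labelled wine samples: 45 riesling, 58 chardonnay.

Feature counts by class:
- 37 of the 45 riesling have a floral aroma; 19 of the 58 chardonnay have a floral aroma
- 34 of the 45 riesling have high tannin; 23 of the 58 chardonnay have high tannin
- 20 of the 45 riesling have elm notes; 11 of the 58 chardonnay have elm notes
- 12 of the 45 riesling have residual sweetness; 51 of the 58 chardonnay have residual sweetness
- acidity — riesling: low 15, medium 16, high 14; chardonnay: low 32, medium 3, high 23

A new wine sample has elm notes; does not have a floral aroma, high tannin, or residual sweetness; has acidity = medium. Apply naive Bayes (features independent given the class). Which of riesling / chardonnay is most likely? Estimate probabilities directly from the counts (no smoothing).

riesling

riesling: (45/103) × (8/45) × (11/45) × (20/45) × (33/45) × (16/45) ≈ 0.00220019
chardonnay: (58/103) × (39/58) × (35/58) × (11/58) × (7/58) × (3/58) ≈ 0.000270518
Highest score → riesling.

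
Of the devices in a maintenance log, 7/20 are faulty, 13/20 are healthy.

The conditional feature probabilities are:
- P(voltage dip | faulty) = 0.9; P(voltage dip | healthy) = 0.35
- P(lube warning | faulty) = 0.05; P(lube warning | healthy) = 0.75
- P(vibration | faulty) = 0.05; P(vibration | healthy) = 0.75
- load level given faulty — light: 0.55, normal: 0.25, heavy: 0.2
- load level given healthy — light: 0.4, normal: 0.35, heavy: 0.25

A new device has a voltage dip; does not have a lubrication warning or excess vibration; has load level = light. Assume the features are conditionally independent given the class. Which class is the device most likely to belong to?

faulty: 0.35 × 0.9 × (1−0.05) × (1−0.05) × 0.55 = 0.156358125
healthy: 0.65 × 0.35 × (1−0.75) × (1−0.75) × 0.4 = 0.0056875
Highest score → faulty.

faulty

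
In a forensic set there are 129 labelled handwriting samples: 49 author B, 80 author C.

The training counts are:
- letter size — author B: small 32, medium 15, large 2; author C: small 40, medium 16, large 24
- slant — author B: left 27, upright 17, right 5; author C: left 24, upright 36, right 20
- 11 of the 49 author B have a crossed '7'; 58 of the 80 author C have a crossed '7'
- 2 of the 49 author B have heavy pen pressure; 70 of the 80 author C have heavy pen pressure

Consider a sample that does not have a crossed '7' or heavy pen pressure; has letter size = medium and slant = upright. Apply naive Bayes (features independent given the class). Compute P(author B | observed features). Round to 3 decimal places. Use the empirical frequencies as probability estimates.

author B: (49/129) × (15/49) × (17/49) × (38/49) × (47/49) ≈ 0.0300085
author C: (80/129) × (16/80) × (36/80) × (22/80) × (10/80) ≈ 0.0019186
P(author B | x) = 0.0300085 / 0.0319271 ≈ 0.940

0.940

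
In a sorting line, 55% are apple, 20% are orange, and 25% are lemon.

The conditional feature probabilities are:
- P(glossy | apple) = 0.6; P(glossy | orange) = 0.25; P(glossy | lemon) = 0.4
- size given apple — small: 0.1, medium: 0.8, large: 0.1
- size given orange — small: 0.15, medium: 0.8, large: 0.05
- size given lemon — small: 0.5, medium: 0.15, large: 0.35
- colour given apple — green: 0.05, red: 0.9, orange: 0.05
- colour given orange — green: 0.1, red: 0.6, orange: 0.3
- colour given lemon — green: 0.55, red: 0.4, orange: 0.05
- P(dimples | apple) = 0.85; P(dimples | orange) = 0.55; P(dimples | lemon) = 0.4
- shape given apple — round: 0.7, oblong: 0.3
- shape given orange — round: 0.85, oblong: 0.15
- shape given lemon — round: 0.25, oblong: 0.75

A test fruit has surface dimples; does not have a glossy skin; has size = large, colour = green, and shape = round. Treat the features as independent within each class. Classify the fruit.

lemon

apple: 0.55 × (1−0.6) × 0.1 × 0.05 × 0.85 × 0.7 = 0.0006545
orange: 0.2 × (1−0.25) × 0.05 × 0.1 × 0.55 × 0.85 = 0.000350625
lemon: 0.25 × (1−0.4) × 0.35 × 0.55 × 0.4 × 0.25 = 0.0028875
Highest score → lemon.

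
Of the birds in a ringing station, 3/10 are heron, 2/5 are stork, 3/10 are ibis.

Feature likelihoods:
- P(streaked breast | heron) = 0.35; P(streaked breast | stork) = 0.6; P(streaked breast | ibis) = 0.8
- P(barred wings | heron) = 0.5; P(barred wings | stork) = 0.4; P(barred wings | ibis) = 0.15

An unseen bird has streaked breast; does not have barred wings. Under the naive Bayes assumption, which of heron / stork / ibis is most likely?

heron: 0.3 × 0.35 × (1−0.5) = 0.0525
stork: 0.4 × 0.6 × (1−0.4) = 0.144
ibis: 0.3 × 0.8 × (1−0.15) = 0.204
Highest score → ibis.

ibis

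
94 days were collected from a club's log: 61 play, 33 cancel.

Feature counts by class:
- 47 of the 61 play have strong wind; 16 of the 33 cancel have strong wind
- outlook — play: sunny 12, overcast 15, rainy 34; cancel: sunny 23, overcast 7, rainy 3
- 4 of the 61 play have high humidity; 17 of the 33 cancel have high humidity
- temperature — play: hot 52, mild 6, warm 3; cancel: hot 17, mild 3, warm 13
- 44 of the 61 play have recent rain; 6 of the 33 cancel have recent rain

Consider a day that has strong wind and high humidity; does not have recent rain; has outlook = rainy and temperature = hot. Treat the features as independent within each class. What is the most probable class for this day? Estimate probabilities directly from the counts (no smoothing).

play

play: (61/94) × (47/61) × (34/61) × (4/61) × (52/61) × (17/61) ≈ 0.00434152
cancel: (33/94) × (16/33) × (3/33) × (17/33) × (17/33) × (27/33) ≈ 0.00335984
Highest score → play.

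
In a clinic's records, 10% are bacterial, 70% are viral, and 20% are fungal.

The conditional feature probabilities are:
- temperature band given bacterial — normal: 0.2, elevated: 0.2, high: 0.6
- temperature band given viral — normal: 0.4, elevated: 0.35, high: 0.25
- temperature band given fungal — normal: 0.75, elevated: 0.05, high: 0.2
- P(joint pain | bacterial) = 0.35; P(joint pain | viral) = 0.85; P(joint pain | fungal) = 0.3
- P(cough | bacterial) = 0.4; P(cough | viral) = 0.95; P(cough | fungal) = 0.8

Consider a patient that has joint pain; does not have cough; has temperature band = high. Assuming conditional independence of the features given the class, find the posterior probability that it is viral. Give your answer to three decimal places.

bacterial: 0.1 × 0.6 × 0.35 × (1−0.4) = 0.0126
viral: 0.7 × 0.25 × 0.85 × (1−0.95) = 0.0074375
fungal: 0.2 × 0.2 × 0.3 × (1−0.8) = 0.0024
P(viral | x) = 0.0074375 / 0.0224375 ≈ 0.331

0.331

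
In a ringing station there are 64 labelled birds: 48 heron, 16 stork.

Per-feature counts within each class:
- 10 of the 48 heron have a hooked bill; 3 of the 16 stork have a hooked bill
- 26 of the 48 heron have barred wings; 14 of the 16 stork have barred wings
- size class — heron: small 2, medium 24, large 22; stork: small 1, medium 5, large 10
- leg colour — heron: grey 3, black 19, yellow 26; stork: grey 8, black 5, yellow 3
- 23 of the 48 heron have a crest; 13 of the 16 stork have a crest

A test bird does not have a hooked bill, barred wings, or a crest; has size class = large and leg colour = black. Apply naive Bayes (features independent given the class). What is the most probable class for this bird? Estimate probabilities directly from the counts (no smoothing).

heron

heron: (48/64) × (38/48) × (22/48) × (22/48) × (19/48) × (25/48) ≈ 0.0257145
stork: (16/64) × (13/16) × (2/16) × (10/16) × (5/16) × (3/16) = 0.00092983245849609375
Highest score → heron.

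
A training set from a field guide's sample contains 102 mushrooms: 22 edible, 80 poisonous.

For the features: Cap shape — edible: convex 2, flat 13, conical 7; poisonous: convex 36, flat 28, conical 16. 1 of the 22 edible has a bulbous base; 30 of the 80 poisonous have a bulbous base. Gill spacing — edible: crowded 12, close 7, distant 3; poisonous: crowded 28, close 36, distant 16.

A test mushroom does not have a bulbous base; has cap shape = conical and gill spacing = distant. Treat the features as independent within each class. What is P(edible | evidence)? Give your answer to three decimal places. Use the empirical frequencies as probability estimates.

0.313

edible: (22/102) × (7/22) × (21/22) × (3/22) ≈ 0.00893291
poisonous: (80/102) × (16/80) × (50/80) × (16/80) ≈ 0.0196078
P(edible | x) = 0.00893291 / 0.02854071 ≈ 0.313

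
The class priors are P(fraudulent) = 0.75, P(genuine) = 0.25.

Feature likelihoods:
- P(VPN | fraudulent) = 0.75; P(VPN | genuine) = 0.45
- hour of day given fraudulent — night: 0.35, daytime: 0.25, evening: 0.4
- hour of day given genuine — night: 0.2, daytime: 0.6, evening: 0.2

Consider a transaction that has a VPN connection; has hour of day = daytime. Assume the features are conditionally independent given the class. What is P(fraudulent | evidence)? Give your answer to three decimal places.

0.676

fraudulent: 0.75 × 0.75 × 0.25 = 0.140625
genuine: 0.25 × 0.45 × 0.6 = 0.0675
P(fraudulent | x) = 0.140625 / 0.208125 ≈ 0.676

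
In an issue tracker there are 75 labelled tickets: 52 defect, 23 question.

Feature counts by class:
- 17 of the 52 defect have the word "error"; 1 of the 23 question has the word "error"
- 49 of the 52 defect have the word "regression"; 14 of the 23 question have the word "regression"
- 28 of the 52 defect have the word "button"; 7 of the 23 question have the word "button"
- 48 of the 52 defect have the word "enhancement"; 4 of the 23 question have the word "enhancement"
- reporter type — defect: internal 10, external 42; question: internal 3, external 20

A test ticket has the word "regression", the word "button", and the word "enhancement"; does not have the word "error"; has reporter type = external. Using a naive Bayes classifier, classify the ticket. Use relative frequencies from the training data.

defect

defect: (52/75) × (35/52) × (49/52) × (28/52) × (48/52) × (42/52) ≈ 0.176538
question: (23/75) × (22/23) × (14/23) × (7/23) × (4/23) × (20/23) ≈ 0.008218
Highest score → defect.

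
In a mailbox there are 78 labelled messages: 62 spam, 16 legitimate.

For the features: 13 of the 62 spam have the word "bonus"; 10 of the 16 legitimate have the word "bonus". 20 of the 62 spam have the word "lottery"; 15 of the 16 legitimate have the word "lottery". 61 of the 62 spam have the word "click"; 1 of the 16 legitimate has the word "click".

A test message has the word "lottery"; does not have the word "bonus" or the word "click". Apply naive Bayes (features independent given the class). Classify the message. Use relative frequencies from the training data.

spam: (62/78) × (49/62) × (20/62) × (1/62) ≈ 0.0032685
legitimate: (16/78) × (6/16) × (15/16) × (15/16) ≈ 0.0676082
Highest score → legitimate.

legitimate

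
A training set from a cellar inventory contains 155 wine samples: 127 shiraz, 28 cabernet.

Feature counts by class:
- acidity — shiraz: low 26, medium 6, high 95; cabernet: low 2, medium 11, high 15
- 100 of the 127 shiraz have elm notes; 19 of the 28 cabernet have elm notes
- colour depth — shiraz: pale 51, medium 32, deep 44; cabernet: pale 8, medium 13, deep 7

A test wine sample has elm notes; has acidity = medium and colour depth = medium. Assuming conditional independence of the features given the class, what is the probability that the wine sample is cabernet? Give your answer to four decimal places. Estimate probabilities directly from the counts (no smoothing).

shiraz: (127/155) × (6/127) × (100/127) × (32/127) ≈ 0.00768002
cabernet: (28/155) × (11/28) × (19/28) × (13/28) ≈ 0.0223585
P(cabernet | x) = 0.0223585 / 0.03003852 ≈ 0.7443

0.7443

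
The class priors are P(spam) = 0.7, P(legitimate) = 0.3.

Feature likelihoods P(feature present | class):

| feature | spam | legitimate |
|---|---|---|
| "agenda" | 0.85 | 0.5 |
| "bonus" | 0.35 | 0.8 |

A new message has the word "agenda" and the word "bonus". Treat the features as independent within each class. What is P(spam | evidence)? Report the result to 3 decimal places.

0.634

spam: 0.7 × 0.85 × 0.35 = 0.20825
legitimate: 0.3 × 0.5 × 0.8 = 0.12
P(spam | x) = 0.20825 / 0.32825 ≈ 0.634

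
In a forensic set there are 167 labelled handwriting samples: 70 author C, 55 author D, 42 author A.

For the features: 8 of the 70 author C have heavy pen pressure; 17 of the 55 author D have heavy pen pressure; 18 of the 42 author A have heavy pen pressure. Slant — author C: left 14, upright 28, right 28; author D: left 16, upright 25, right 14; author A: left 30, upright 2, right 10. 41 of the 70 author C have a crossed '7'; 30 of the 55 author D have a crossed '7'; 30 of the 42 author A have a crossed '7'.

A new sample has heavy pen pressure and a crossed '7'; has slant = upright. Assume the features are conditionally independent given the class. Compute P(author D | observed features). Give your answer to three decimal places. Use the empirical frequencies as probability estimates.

author C: (70/167) × (8/70) × (28/70) × (41/70) ≈ 0.0112233
author D: (55/167) × (17/55) × (25/55) × (30/55) ≈ 0.0252388
author A: (42/167) × (18/42) × (2/42) × (30/42) ≈ 0.00366614
P(author D | x) = 0.0252388 / 0.04012824 ≈ 0.629

0.629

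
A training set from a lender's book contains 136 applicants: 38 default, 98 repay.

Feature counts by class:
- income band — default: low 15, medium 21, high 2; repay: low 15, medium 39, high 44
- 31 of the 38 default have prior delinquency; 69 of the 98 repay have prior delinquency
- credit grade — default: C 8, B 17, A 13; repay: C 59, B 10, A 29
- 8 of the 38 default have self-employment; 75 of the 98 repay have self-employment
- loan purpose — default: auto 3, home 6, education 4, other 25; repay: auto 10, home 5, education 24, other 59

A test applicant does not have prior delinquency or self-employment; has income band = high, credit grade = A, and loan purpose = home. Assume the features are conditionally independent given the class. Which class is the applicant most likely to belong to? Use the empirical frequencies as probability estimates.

repay

default: (38/136) × (2/38) × (7/38) × (13/38) × (30/38) × (6/38) ≈ 0.000115524
repay: (98/136) × (44/98) × (29/98) × (29/98) × (23/98) × (5/98) ≈ 0.000339237
Highest score → repay.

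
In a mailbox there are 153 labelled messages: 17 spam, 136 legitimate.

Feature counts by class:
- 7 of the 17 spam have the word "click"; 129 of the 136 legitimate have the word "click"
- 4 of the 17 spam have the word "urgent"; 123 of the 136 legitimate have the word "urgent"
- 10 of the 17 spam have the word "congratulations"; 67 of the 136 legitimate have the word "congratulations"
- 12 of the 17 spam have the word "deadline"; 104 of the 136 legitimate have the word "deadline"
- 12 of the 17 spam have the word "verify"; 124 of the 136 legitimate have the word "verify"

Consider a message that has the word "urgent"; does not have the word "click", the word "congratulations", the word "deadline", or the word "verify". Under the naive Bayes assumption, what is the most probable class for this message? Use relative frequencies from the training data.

spam

spam: (17/153) × (10/17) × (4/17) × (7/17) × (5/17) × (5/17) ≈ 0.000547786
legitimate: (136/153) × (7/136) × (123/136) × (69/136) × (32/136) × (12/136) ≈ 0.000435849
Highest score → spam.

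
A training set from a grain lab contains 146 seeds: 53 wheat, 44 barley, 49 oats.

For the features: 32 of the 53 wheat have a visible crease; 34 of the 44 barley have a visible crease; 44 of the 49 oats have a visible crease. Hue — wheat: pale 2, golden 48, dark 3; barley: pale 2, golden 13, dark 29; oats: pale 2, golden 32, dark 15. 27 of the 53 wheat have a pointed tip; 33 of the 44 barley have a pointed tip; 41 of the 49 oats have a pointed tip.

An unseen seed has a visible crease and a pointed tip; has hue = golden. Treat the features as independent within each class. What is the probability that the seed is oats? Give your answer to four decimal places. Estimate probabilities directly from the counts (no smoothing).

wheat: (53/146) × (32/53) × (48/53) × (27/53) ≈ 0.101123
barley: (44/146) × (34/44) × (13/44) × (33/44) ≈ 0.0516034
oats: (49/146) × (44/49) × (32/49) × (41/49) ≈ 0.16468
P(oats | x) = 0.16468 / 0.3174064 ≈ 0.5188

0.5188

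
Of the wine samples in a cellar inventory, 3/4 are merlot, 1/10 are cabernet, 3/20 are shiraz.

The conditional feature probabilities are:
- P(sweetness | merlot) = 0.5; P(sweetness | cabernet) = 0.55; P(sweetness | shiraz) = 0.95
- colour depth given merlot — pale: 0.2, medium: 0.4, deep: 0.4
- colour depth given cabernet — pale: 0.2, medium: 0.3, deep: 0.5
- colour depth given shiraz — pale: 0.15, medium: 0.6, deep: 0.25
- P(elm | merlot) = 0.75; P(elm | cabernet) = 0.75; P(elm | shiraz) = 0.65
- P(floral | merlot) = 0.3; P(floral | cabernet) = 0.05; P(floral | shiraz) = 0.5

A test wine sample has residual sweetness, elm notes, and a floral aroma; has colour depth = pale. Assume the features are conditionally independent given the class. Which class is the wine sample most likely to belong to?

merlot: 0.75 × 0.5 × 0.2 × 0.75 × 0.3 = 0.016875
cabernet: 0.1 × 0.55 × 0.2 × 0.75 × 0.05 = 0.0004125
shiraz: 0.15 × 0.95 × 0.15 × 0.65 × 0.5 = 0.006946875
Highest score → merlot.

merlot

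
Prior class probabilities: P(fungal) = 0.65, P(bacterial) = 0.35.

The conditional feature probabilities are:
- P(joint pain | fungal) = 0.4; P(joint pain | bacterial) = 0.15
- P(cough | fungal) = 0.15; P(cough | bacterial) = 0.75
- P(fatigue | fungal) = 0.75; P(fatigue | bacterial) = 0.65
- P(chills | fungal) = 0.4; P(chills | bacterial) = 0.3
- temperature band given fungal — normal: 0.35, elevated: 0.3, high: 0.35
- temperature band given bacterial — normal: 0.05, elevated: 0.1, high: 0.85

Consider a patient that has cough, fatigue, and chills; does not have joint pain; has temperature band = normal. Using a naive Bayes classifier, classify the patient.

fungal

fungal: 0.65 × (1−0.4) × 0.15 × 0.75 × 0.4 × 0.35 = 0.0061425
bacterial: 0.35 × (1−0.15) × 0.75 × 0.65 × 0.3 × 0.05 = 0.00217546875
Highest score → fungal.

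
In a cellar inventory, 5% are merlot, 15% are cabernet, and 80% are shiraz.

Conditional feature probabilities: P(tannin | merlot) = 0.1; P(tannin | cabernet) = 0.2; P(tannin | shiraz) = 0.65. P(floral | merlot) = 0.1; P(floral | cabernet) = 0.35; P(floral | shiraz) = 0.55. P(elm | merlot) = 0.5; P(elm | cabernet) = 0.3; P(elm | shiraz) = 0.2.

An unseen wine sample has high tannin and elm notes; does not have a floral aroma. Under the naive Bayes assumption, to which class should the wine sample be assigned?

shiraz

merlot: 0.05 × 0.1 × (1−0.1) × 0.5 = 0.00225
cabernet: 0.15 × 0.2 × (1−0.35) × 0.3 = 0.00585
shiraz: 0.8 × 0.65 × (1−0.55) × 0.2 = 0.0468
Highest score → shiraz.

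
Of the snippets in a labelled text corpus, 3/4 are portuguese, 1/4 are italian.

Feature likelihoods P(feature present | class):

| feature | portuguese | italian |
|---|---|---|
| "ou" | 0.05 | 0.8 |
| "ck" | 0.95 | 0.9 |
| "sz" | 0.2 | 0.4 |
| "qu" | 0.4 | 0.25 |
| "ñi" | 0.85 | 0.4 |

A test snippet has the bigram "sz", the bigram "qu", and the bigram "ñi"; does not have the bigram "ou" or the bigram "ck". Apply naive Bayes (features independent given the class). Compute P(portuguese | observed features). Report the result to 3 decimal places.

portuguese: 0.75 × (1−0.05) × (1−0.95) × 0.2 × 0.4 × 0.85 = 0.0024225
italian: 0.25 × (1−0.8) × (1−0.9) × 0.4 × 0.25 × 0.4 = 0.0002
P(portuguese | x) = 0.0024225 / 0.0026225 ≈ 0.924

0.924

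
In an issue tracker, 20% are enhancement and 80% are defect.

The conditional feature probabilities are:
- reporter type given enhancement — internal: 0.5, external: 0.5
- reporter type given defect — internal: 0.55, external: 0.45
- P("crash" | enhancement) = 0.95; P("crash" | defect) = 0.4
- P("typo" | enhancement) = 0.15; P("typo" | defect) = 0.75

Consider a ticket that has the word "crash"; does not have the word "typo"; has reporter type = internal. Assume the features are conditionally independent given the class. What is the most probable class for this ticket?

enhancement

enhancement: 0.2 × 0.5 × 0.95 × (1−0.15) = 0.08075
defect: 0.8 × 0.55 × 0.4 × (1−0.75) = 0.044
Highest score → enhancement.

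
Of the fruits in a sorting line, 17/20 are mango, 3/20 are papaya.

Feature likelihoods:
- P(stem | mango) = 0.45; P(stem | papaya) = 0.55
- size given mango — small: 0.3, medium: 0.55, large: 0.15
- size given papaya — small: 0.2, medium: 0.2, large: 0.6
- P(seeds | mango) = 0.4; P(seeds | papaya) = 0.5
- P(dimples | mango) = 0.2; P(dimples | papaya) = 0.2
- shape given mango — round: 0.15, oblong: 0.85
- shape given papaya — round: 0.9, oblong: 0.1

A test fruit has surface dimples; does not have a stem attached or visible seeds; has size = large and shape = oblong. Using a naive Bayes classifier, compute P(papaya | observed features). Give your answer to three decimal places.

0.054

mango: 0.85 × (1−0.45) × 0.15 × (1−0.4) × 0.2 × 0.85 = 0.00715275
papaya: 0.15 × (1−0.55) × 0.6 × (1−0.5) × 0.2 × 0.1 = 0.000405
P(papaya | x) = 0.000405 / 0.00755775 ≈ 0.054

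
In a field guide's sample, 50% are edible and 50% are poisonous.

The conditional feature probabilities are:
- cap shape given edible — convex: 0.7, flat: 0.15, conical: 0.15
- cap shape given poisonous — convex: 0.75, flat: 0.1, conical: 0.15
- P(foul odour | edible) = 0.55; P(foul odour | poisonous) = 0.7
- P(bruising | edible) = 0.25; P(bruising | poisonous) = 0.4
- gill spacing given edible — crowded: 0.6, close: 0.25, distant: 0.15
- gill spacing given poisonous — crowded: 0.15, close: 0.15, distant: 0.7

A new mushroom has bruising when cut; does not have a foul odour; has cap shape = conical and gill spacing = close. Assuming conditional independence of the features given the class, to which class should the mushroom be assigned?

edible

edible: 0.5 × 0.15 × (1−0.55) × 0.25 × 0.25 = 0.002109375
poisonous: 0.5 × 0.15 × (1−0.7) × 0.4 × 0.15 = 0.00135
Highest score → edible.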